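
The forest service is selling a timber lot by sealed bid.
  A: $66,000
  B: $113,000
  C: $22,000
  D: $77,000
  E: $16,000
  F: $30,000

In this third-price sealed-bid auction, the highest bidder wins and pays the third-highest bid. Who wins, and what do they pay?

B pays $66,000

Sorting bids: 113,000 (B) > 77,000 (D) > 66,000 (A) > 30,000 (F) > 22,000 (C) > 16,000 (E)
B is highest; pays the third-highest bid, $66,000.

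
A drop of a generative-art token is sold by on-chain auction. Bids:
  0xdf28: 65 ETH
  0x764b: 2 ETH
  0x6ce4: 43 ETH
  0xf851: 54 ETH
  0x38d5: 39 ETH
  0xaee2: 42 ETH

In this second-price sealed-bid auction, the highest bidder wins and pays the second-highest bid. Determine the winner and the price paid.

Bids ranked: 65 (0xdf28) > 54 (0xf851) > 43 (0x6ce4) > 42 (0xaee2) > 39 (0x38d5) > 2 (0x764b)
0xdf28 is highest; pays the second-highest bid, 54 ETH.

0xdf28 pays 54 ETH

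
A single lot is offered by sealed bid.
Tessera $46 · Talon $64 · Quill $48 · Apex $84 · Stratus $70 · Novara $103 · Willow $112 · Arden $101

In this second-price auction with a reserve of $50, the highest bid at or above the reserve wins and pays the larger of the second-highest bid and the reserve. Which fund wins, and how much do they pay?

Willow pays $103

Second-price auction with a reserve of $50: the highest bid at or above the reserve wins and pays the larger of the second-highest bid and the reserve.
Bids ranked: 112 (Willow) > 103 (Novara) > 101 (Arden) > 84 (Apex) > 70 (Stratus) > 64 (Talon) > …
Highest eligible bid: Willow at $112.
Second-highest bid $103 exceeds the reserve $50 → payment $103.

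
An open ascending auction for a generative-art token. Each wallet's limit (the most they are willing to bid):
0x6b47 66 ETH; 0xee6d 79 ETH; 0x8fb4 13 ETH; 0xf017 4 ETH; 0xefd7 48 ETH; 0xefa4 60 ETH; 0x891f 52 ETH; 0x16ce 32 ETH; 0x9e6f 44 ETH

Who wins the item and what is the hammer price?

0xee6d wins at 66 ETH

Sorting limits: 79 (0xee6d) > 66 (0x6b47) > 60 (0xefa4) > 52 (0x891f) > 48 (0xefd7) > 44 (0x9e6f) > …
0x6b47 is the last rival to drop out, at 66 ETH; 0xee6d remains and wins at that price.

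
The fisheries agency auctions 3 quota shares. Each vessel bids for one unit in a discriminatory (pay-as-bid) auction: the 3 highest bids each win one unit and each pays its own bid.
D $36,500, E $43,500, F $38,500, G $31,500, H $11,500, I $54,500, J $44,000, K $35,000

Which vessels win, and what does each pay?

Sorting: 54,500 (I), 44,000 (J), 43,500 (E), 38,500 (F), 36,500 (D), …
The 3 highest are I, J, E.
Each winner pays its own bid: I $54,500, J $44,000, E $43,500.

I $54,500, J $44,000, E $43,500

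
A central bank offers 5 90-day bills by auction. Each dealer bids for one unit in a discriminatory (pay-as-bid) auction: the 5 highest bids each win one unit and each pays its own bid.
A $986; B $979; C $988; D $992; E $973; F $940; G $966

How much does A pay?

A pays $986

Sorting: 992 (D), 988 (C), 986 (A), 979 (B), 973 (E), 966 (G), 940 (F)
Winners (5 units): D, C, A, B, E.
A wins → own bid $986.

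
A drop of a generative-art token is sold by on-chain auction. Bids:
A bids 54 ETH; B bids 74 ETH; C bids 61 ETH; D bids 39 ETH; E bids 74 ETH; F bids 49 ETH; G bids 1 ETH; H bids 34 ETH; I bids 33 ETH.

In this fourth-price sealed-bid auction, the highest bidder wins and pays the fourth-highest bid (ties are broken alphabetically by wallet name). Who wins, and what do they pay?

B pays 54 ETH

Rule: the highest bidder wins and pays the fourth-highest bid.
Bids in order: 74 (B) > 74 (E) > 61 (C) > 54 (A) > 49 (F) > 39 (D) > …
Tie at 74 ETH → B wins by tie-break.
B wins; payment is bid #4 in the ranking = 54 ETH.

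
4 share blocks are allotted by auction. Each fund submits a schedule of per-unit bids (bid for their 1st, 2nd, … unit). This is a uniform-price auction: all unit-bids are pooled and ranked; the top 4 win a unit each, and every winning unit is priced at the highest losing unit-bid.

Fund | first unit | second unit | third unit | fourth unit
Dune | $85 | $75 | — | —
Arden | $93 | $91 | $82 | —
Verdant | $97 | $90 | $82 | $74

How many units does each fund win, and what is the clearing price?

Arden 2, Verdant 2; clearing price $85

All unit-bids, highest first — top 4: 97 (Verdant-1), 93 (Arden-1), 91 (Arden-2), 90 (Verdant-2)
Highest rejected unit-bid = $85.
Allocation: Arden 2, Verdant 2.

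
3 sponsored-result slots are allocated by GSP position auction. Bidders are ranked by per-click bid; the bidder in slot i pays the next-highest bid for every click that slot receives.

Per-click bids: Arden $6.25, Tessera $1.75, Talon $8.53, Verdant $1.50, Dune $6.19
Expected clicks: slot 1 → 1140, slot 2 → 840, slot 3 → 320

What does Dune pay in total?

Per-click bids in order: $8.53 (Talon) > $6.25 (Arden) > $6.19 (Dune) > $1.75 (Tessera) > …
Dune holds slot 3 → pays next bid $1.75 × 320 clicks = $560.00.

Dune pays $560.00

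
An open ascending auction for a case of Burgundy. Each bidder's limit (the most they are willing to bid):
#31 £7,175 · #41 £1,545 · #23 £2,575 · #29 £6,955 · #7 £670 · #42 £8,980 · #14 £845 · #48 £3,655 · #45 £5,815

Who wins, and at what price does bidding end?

#42 wins at £7,175

Rule: the price rises until one bidder remains; the winner pays the price at which the last rival dropped out.
Limits ranked: 8,980 (#42) > 7,175 (#31) > 6,955 (#29) > 5,815 (#45) > 3,655 (#48) > 2,575 (#23) > …
Once the price passes £7,175, only #42 is left; the hammer falls at #31's limit of £7,175.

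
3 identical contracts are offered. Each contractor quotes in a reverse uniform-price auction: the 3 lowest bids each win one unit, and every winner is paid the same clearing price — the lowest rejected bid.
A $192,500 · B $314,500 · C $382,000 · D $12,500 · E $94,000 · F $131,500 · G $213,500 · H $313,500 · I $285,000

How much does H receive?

Sorting: 12,500 (D), 94,000 (E), 131,500 (F), 192,500 (A), 213,500 (G), …
Lowest 3: D, E, F.
First losing bid is A's $192,500, which sets the uniform price.
H does not win → is paid $0.

H is paid $0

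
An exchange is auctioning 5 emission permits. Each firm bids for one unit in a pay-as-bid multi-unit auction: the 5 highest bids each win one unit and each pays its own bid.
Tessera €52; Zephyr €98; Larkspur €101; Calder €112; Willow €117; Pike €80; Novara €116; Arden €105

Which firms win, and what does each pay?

Bids ranked high→low: 117 (Willow), 116 (Novara), 112 (Calder), 105 (Arden), 101 (Larkspur), 98 (Zephyr), 80 (Pike), …
The 5 highest are Willow, Novara, Calder, Arden, Larkspur.
Each winner pays its own bid: Willow €117, Novara €116, Calder €112, Arden €105, Larkspur €101.

Willow €117, Novara €116, Calder €112, Arden €105, Larkspur €101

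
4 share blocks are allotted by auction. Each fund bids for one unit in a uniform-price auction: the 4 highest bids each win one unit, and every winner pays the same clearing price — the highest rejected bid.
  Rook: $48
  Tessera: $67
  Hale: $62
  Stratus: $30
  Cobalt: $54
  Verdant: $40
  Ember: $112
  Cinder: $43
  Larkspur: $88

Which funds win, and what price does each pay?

Ember, Larkspur, Tessera, Hale; each pays $54

Ordering the bids: 112 (Ember), 88 (Larkspur), 67 (Tessera), 62 (Hale), 54 (Cobalt), 48 (Rook), …
Top 4: Ember, Larkspur, Tessera, Hale.
Clearing price = highest rejected bid = $54.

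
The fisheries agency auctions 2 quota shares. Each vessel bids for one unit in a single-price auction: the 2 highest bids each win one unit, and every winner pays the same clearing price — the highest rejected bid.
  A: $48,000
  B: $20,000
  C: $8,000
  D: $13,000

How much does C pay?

Ordering the bids: 48,000 (A), 20,000 (B), 13,000 (D), 8,000 (C)
The 2 highest are A, B.
Highest unsuccessful bid: $13,000 → clearing price.
C does not win → pays $0.

C pays $0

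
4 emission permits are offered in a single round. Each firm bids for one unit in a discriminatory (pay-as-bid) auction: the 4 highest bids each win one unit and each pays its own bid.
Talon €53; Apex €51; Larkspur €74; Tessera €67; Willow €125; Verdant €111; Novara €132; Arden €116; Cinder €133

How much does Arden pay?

Arden pays €116

Bids ranked high→low: 133 (Cinder), 132 (Novara), 125 (Willow), 116 (Arden), 111 (Verdant), 74 (Larkspur), …
Winners (4 units): Cinder, Novara, Willow, Arden.
Arden wins → own bid €116.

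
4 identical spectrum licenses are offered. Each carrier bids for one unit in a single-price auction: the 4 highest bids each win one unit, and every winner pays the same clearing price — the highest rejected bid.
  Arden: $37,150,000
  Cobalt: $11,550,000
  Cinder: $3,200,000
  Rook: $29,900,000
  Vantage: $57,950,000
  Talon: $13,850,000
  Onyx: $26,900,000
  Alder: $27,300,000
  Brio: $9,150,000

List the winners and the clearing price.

Vantage, Arden, Rook, Alder; each pays $26,900,000

Sorting: 57,950,000 (Vantage), 37,150,000 (Arden), 29,900,000 (Rook), 27,300,000 (Alder), 26,900,000 (Onyx), 13,850,000 (Talon), …
Winners (4 units): Vantage, Arden, Rook, Alder.
Clearing price = highest rejected bid = $26,900,000.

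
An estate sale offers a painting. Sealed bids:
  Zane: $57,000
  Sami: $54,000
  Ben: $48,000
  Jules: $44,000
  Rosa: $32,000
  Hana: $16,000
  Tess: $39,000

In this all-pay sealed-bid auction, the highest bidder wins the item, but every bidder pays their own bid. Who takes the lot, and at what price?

All-pay sealed-bid auction: the highest bidder wins the item, but every bidder pays their own bid.
Bids ranked: 57,000 (Zane) > 54,000 (Sami) > 48,000 (Ben) > 44,000 (Jules) > 39,000 (Tess) > 32,000 (Rosa) > …
Zane wins with the top bid; all bids are sunk regardless.

Zane pays $57,000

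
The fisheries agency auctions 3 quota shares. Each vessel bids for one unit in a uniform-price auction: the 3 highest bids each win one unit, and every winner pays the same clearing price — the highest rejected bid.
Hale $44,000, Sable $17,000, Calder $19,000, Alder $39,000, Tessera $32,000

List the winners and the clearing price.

Hale, Alder, Tessera; each pays $19,000

Sorting: 44,000 (Hale), 39,000 (Alder), 32,000 (Tessera), 19,000 (Calder), 17,000 (Sable)
Winners (3 units): Hale, Alder, Tessera.
Clearing price = highest rejected bid = $19,000.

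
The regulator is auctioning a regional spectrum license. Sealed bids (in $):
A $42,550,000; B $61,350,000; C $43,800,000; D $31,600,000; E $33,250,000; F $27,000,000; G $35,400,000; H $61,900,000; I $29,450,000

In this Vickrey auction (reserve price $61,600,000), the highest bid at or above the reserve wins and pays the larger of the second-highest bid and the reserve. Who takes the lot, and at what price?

Bids in order: 61,900,000 (H) > 61,350,000 (B) > 43,800,000 (C) > 42,550,000 (A) > 35,400,000 (G) > 33,250,000 (E) > …
H has the top bid at or above the reserve ($61,900,000).
Second-highest bid $61,350,000 is below the reserve $61,600,000, so the reserve binds → payment $61,600,000.

H pays $61,600,000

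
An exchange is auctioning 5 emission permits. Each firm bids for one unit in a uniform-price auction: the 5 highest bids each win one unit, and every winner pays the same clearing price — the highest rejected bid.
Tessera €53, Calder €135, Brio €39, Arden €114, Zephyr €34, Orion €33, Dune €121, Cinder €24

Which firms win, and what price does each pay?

Ordering the bids: 135 (Calder), 121 (Dune), 114 (Arden), 53 (Tessera), 39 (Brio), 34 (Zephyr), 33 (Orion), …
Top 5: Calder, Dune, Arden, Tessera, Brio.
Clearing price = highest rejected bid = €34.

Calder, Dune, Arden, Tessera, Brio; each pays €34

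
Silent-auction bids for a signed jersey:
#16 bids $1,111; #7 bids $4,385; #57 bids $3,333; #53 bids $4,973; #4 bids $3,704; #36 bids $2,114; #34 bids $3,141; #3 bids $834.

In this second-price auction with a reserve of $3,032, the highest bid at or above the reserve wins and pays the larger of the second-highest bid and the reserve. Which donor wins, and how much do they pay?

#53 pays $4,385

Rule: the highest bid at or above the reserve wins and pays the larger of the second-highest bid and the reserve.
Sorting bids: 4,973 (#53) > 4,385 (#7) > 3,704 (#4) > 3,333 (#57) > 3,141 (#34) > 2,114 (#36) > …
Highest eligible bid: #53 at $4,973.
max(second-highest $4,385, reserve $3,032) = $4,385; the reserve does not bind.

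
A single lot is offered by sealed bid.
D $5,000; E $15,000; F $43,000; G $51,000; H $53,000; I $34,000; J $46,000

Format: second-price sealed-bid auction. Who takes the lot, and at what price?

Rule: the highest bidder wins and pays the second-highest bid.
Sorting bids: 53,000 (H) > 51,000 (G) > 46,000 (J) > 43,000 (F) > 34,000 (I) > 15,000 (E) > …
Second-price: H pays G's bid of $51,000.

H pays $51,000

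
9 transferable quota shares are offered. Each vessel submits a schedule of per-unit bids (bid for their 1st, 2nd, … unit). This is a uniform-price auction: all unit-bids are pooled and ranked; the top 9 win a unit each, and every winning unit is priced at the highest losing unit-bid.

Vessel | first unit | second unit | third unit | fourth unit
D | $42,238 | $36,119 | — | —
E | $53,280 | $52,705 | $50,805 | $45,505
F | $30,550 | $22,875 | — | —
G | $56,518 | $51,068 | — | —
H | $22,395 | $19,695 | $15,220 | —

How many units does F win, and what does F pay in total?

F: 1 unit, pays $22,875

All unit-bids, highest first — top 9: 56,518 (G-1), 53,280 (E-1), 52,705 (E-2), 51,068 (G-2), 50,805 (E-3), 45,505 (E-4), 42,238 (D-1), 36,119 (D-2), 30,550 (F-1)
Highest rejected unit-bid = $22,875.
F wins 1 unit(s) at $22,875 each.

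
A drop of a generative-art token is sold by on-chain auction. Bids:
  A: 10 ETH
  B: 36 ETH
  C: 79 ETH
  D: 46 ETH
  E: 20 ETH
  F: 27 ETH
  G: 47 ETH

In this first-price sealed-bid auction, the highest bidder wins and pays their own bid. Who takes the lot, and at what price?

C pays 79 ETH

First-price sealed-bid auction: the highest bidder wins and pays their own bid.
Sorting bids: 79 (C) > 47 (G) > 46 (D) > 36 (B) > 27 (F) > 20 (E) > …
First-price: C pays what they bid, 79 ETH.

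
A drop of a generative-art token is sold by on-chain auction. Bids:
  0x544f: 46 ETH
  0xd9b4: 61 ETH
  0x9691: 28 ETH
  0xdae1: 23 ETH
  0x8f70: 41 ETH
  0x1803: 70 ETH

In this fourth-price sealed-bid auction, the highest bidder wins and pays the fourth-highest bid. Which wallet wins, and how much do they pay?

0x1803 pays 41 ETH

Rule: the highest bidder wins and pays the fourth-highest bid.
Bids in order: 70 (0x1803) > 61 (0xd9b4) > 46 (0x544f) > 41 (0x8f70) > 28 (0x9691) > 23 (0xdae1)
0x1803 wins; payment is bid #4 in the ranking = 41 ETH.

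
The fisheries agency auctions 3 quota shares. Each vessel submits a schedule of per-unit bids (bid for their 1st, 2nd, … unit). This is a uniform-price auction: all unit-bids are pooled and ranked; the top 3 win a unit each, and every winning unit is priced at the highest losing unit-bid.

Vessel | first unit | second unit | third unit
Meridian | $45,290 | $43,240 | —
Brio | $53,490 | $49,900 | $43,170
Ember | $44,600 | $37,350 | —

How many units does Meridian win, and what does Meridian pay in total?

All unit-bids, highest first — top 3: 53,490 (Brio-1), 49,900 (Brio-2), 45,290 (Meridian-1)
The (k+1)-th unit-bid is $44,600.
Meridian wins 1 unit(s) at $44,600 each.

Meridian: 1 unit, pays $44,600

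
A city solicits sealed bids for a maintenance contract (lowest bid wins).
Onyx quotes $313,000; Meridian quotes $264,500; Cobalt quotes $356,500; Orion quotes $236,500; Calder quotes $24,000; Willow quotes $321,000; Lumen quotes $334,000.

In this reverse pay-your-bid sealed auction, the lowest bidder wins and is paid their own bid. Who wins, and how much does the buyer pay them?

Calder is paid $24,000

Sorting bids: 24,000 (Calder) < 236,500 (Orion) < 264,500 (Meridian) < 313,000 (Onyx) < 321,000 (Willow) < 334,000 (Lumen) < …
Calder is lowest → is paid own bid, $24,000.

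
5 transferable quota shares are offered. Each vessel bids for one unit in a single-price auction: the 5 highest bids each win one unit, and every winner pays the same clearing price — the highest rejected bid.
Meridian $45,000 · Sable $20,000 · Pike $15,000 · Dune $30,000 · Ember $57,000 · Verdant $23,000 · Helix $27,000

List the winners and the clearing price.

Bids ranked high→low: 57,000 (Ember), 45,000 (Meridian), 30,000 (Dune), 27,000 (Helix), 23,000 (Verdant), 20,000 (Sable), 15,000 (Pike)
Top 5: Ember, Meridian, Dune, Helix, Verdant.
Clearing price = highest rejected bid = $20,000.

Ember, Meridian, Dune, Helix, Verdant; each pays $20,000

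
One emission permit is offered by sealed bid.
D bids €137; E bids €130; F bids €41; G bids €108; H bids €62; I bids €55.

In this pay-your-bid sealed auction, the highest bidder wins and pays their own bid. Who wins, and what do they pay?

D pays €137

Pay-your-bid sealed auction: the highest bidder wins and pays their own bid.
Bids ranked: 137 (D) > 130 (E) > 108 (G) > 62 (H) > 55 (I) > 41 (F)
D is highest → pays own bid, €137.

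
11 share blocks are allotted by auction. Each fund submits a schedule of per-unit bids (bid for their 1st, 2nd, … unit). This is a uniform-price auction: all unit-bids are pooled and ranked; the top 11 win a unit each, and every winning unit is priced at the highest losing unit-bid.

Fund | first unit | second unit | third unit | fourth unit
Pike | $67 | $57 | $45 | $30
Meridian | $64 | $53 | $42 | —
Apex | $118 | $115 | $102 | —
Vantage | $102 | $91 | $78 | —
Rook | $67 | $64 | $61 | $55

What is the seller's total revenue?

Total revenue: $627

All unit-bids, highest first — top 11: 118 (Apex-1), 115 (Apex-2), 102 (Apex-3), 102 (Vantage-1), 91 (Vantage-2), 78 (Vantage-3), 67 (Pike-1), 67 (Rook-1), 64 (Meridian-1), 64 (Rook-2), 61 (Rook-3)
The (k+1)-th unit-bid is $57.
Allocation: Apex 3, Meridian 1, Pike 1, Rook 3, Vantage 3. Every unit priced at $57.
Revenue = 11 × 57 = $627.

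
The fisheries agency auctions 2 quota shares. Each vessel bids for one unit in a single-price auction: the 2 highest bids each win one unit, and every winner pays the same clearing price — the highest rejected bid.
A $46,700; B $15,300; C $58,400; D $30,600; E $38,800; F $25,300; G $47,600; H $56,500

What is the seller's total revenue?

Total revenue: $95,200

Bids ranked high→low: 58,400 (C), 56,500 (H), 47,600 (G), 46,700 (A), …
The 2 highest are C, H.
Clearing price = highest rejected bid = $47,600.
Total revenue = 2 × $47,600 = $95,200.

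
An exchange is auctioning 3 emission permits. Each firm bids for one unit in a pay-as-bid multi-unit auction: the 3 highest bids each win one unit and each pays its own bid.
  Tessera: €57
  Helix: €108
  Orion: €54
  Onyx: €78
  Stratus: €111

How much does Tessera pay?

Sorting: 111 (Stratus), 108 (Helix), 78 (Onyx), 57 (Tessera), 54 (Orion)
Top 3: Stratus, Helix, Onyx.
Tessera does not win → €0.

Tessera pays €0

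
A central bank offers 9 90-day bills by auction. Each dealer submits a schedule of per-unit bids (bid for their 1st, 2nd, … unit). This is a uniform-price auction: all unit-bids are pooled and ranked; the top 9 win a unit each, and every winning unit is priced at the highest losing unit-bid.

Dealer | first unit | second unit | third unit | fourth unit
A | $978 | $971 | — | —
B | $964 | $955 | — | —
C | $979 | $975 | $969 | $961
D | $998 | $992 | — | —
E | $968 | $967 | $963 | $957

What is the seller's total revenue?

All unit-bids, highest first — top 9: 998 (D-1), 992 (D-2), 979 (C-1), 978 (A-1), 975 (C-2), 971 (A-2), 969 (C-3), 968 (E-1), 967 (E-2)
First bid not allocated: $964.
Allocation: A 2, C 3, D 2, E 2. Every unit priced at $964.
Revenue = 9 × 964 = $8,676.

Total revenue: $8,676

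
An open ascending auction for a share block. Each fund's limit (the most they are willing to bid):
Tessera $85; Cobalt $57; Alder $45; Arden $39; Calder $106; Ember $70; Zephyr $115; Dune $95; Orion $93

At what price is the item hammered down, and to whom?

Zephyr wins at $106

Rule: the price rises until one bidder remains; the winner pays the price at which the last rival dropped out.
Limits in order: 115 (Zephyr) > 106 (Calder) > 95 (Dune) > 93 (Orion) > 85 (Tessera) > 70 (Ember) > …
Bidding ends when Calder exits at $106; Zephyr takes it.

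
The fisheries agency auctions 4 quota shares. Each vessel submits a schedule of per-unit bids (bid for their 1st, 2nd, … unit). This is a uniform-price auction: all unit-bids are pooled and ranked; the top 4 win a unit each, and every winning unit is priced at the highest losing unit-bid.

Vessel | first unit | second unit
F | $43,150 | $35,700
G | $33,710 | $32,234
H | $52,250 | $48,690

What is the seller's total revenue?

Total revenue: $134,840

Pooled unit-bids ranked (top 4): 52,250 (H-1), 48,690 (H-2), 43,150 (F-1), 35,700 (F-2)
The (k+1)-th unit-bid is $33,710.
Allocation: F 2, H 2. Every unit priced at $33,710.
Revenue = 4 × 33,710 = $134,840.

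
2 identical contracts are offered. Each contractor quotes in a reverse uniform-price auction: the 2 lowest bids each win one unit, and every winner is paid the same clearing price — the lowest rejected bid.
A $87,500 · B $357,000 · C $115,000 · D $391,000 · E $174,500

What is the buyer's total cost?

Total cost: $349,000

Ordering the bids: 87,500 (A), 115,000 (C), 174,500 (E), 357,000 (B), …
Lowest 2: A, C.
Lowest unsuccessful bid: $174,500 → clearing price.
Total cost = 2 × $174,500 = $349,000.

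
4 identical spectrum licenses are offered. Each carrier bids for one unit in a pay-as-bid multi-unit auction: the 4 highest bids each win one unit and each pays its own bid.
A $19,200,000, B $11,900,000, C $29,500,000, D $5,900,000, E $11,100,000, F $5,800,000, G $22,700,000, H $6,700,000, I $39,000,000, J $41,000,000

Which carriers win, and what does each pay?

Sorting: 41,000,000 (J), 39,000,000 (I), 29,500,000 (C), 22,700,000 (G), 19,200,000 (A), 11,900,000 (B), …
Winners (4 units): J, I, C, G.
Each winner pays its own bid: J $41,000,000, I $39,000,000, C $29,500,000, G $22,700,000.

J $41,000,000, I $39,000,000, C $29,500,000, G $22,700,000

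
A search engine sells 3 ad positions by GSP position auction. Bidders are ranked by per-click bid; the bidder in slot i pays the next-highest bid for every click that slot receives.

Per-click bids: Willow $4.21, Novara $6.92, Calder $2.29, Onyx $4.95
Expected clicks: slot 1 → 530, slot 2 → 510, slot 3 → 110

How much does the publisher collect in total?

Sorting advertisers: $6.92 (Novara) > $4.95 (Onyx) > $4.21 (Willow) > $2.29 (Calder)
Slot 1: Novara pays $4.95 × 530 = $2623.50
Slot 2: Onyx pays $4.21 × 510 = $2147.10
Slot 3: Willow pays $2.29 × 110 = $251.90
Total = $5022.50

Total revenue: $5022.50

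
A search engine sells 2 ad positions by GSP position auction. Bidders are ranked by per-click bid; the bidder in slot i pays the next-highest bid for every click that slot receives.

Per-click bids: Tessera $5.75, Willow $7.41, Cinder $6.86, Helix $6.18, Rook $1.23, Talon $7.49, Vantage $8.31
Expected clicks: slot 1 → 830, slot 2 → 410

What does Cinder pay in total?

Per-click bids in order: $8.31 (Vantage) > $7.49 (Talon) > $7.41 (Willow) > …
Cinder ranks below slot 2 → no slot, pays nothing.

Cinder pays $0.00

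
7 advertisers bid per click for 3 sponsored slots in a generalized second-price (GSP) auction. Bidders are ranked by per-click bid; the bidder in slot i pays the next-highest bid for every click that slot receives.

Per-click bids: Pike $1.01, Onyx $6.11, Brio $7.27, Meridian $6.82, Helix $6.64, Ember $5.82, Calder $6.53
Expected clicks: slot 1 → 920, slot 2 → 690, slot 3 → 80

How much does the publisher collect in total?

Sorting advertisers: $7.27 (Brio) > $6.82 (Meridian) > $6.64 (Helix) > $6.53 (Calder) > …
Slot 1: Brio pays $6.82 × 920 = $6274.40
Slot 2: Meridian pays $6.64 × 690 = $4581.60
Slot 3: Helix pays $6.53 × 80 = $522.40
Total = $11378.40

Total revenue: $11378.40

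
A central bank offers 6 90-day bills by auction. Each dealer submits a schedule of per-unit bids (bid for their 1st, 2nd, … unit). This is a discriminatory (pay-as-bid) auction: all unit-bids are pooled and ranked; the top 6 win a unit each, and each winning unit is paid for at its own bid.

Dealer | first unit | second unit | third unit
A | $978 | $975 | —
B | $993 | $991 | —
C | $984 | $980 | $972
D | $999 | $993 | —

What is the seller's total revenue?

Total revenue: $5,940

Pooled unit-bids ranked (top 6): 999 (D-1), 993 (B-1), 993 (D-2), 991 (B-2), 984 (C-1), 980 (C-2)
Next rejected bid: $978 (not a price — pay-as-bid).
Each winning unit pays its own bid.
Revenue = 999 + 993 + 993 + 991 + 984 + 980 = $5,940.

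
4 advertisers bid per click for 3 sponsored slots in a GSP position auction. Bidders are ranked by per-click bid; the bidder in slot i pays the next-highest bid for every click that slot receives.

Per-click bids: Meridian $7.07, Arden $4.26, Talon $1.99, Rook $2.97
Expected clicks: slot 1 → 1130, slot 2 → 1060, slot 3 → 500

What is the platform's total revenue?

Total revenue: $8957.00

Ranked by bid: $7.07 (Meridian) > $4.26 (Arden) > $2.97 (Rook) > $1.99 (Talon)
Slot 1: Meridian pays $4.26 × 1130 = $4813.80
Slot 2: Arden pays $2.97 × 1060 = $3148.20
Slot 3: Rook pays $1.99 × 500 = $995.00
Total = $8957.00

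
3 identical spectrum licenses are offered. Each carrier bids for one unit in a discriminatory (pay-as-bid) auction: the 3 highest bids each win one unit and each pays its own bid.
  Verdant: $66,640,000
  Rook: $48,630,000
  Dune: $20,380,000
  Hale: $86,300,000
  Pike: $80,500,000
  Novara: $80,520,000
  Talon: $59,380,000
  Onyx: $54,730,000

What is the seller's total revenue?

Bids ranked high→low: 86,300,000 (Hale), 80,520,000 (Novara), 80,500,000 (Pike), 66,640,000 (Verdant), 59,380,000 (Talon), …
Top 3: Hale, Novara, Pike.
Total revenue = 86,300,000 + 80,520,000 + 80,500,000 = $247,320,000.

Total revenue: $247,320,000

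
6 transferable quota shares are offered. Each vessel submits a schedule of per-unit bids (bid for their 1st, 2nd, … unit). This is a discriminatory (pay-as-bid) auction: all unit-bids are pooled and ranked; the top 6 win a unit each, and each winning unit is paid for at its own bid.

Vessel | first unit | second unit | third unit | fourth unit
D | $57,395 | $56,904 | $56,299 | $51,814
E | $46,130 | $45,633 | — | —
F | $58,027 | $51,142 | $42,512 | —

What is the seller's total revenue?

Total revenue: $331,581

Merging the schedules and taking the best 6: 58,027 (F-1), 57,395 (D-1), 56,904 (D-2), 56,299 (D-3), 51,814 (D-4), 51,142 (F-2)
Next rejected bid: $46,130 (not a price — pay-as-bid).
Each winning unit pays its own bid.
Revenue = 58,027 + 57,395 + 56,904 + 56,299 + 51,814 + 51,142 = $331,581.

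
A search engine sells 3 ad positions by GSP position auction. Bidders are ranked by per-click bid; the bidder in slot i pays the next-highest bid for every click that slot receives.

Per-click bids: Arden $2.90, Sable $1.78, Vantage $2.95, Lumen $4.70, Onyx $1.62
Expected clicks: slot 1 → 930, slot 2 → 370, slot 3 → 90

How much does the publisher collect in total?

Total revenue: $3976.70

Sorting advertisers: $4.70 (Lumen) > $2.95 (Vantage) > $2.90 (Arden) > $1.78 (Sable) > …
Slot 1: Lumen pays $2.95 × 930 = $2743.50
Slot 2: Vantage pays $2.90 × 370 = $1073.00
Slot 3: Arden pays $1.78 × 90 = $160.20
Total = $3976.70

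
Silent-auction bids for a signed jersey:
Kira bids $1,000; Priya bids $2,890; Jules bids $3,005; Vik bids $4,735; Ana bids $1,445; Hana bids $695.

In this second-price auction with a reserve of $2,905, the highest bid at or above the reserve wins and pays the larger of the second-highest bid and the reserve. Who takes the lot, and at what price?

Bids in order: 4,735 (Vik) > 3,005 (Jules) > 2,890 (Priya) > 1,445 (Ana) > 1,000 (Kira) > 695 (Hana)
Vik has the top bid at or above the reserve ($4,735).
max(second-highest $3,005, reserve $2,905) = $3,005; the reserve does not bind.

Vik pays $3,005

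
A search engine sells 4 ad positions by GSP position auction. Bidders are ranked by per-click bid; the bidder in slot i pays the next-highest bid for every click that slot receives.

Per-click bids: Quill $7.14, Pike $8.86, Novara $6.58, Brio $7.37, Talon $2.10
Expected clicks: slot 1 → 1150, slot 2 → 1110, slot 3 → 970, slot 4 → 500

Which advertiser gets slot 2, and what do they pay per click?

Sorting advertisers: $8.86 (Pike) > $7.37 (Brio) > $7.14 (Quill) > $6.58 (Novara) > $2.10 (Talon)
Slot 2 goes to the second-ranked bidder, Brio, who pays the next bid down: $7.14/click.

Brio; $7.14 per click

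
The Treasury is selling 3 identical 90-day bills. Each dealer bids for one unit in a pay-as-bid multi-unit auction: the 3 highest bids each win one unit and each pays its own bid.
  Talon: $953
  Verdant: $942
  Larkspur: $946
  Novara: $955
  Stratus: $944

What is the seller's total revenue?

Total revenue: $2,854

Ordering the bids: 955 (Novara), 953 (Talon), 946 (Larkspur), 944 (Stratus), 942 (Verdant)
The 3 highest are Novara, Talon, Larkspur.
Total revenue = 955 + 953 + 946 = $2,854.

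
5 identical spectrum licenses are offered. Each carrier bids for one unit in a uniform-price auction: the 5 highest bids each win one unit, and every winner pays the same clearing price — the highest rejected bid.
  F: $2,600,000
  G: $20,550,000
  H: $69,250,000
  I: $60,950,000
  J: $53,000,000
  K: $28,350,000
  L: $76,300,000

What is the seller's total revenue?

Sorting: 76,300,000 (L), 69,250,000 (H), 60,950,000 (I), 53,000,000 (J), 28,350,000 (K), 20,550,000 (G), 2,600,000 (F)
Top 5: L, H, I, J, K.
Clearing price = highest rejected bid = $20,550,000.
Total revenue = 5 × $20,550,000 = $102,750,000.

Total revenue: $102,750,000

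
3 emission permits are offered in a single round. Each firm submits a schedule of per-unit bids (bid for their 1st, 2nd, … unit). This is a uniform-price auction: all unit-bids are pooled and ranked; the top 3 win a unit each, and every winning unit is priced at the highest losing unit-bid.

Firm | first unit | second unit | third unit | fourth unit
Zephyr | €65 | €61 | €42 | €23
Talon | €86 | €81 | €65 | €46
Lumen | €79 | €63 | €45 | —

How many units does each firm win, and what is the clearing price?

Lumen 1, Talon 2; clearing price €65

All unit-bids, highest first — top 3: 86 (Talon-1), 81 (Talon-2), 79 (Lumen-1)
First bid not allocated: €65.
Allocation: Lumen 1, Talon 2.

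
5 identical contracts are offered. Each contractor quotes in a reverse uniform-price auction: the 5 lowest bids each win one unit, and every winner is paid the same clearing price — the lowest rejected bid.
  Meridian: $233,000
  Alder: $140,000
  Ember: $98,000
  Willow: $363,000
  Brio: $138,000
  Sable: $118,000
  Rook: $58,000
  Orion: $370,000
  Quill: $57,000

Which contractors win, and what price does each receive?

Bids ranked low→high: 57,000 (Quill), 58,000 (Rook), 98,000 (Ember), 118,000 (Sable), 138,000 (Brio), 140,000 (Alder), 233,000 (Meridian), …
The 5 lowest are Quill, Rook, Ember, Sable, Brio.
First losing bid is Alder's $140,000, which sets the uniform price.

Quill, Rook, Ember, Sable, Brio; each is paid $140,000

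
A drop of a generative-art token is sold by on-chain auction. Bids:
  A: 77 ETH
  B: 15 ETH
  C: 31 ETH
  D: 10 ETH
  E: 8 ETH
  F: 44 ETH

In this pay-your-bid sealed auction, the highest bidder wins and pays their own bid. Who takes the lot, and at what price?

Bids ranked: 77 (A) > 44 (F) > 31 (C) > 15 (B) > 10 (D) > 8 (E)
First-price: A pays what they bid, 77 ETH.

A pays 77 ETH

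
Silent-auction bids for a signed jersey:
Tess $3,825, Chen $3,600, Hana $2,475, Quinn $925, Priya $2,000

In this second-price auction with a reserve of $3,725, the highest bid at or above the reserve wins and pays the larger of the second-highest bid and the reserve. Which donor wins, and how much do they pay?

Bids ranked: 3,825 (Tess) > 3,600 (Chen) > 2,475 (Hana) > 2,000 (Priya) > 925 (Quinn)
Tess has the top bid at or above the reserve ($3,825).
Second-highest bid $3,600 is below the reserve $3,725, so the reserve binds → payment $3,725.

Tess pays $3,725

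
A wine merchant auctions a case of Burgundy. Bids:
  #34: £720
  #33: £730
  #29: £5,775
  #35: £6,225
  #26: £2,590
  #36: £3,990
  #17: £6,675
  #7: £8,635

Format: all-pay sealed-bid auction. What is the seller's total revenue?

Total revenue: £35,340

Rule: the highest bidder wins the item, but every bidder pays their own bid.
Sorting bids: 8,635 (#7) > 6,675 (#17) > 6,225 (#35) > 5,775 (#29) > 3,990 (#36) > 2,590 (#26) > …
#7 wins with the top bid; all bids are sunk regardless.
Every bidder forfeits their bid regardless of winning.
Revenue = 720 + 730 + 5,775 + 6,225 + 2,590 + 3,990 + 6,675 + 8,635 = £35,340.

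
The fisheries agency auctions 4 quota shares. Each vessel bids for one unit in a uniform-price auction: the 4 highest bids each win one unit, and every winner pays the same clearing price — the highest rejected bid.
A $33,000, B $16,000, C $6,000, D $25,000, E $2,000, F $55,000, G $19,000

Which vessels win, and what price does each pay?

F, A, D, G; each pays $16,000

Sorting: 55,000 (F), 33,000 (A), 25,000 (D), 19,000 (G), 16,000 (B), 6,000 (C), …
The 4 highest are F, A, D, G.
Clearing price = highest rejected bid = $16,000.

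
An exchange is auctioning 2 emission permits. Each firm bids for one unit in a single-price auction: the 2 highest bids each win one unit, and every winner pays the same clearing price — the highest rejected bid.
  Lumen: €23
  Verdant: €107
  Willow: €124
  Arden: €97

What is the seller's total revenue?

Bids ranked high→low: 124 (Willow), 107 (Verdant), 97 (Arden), 23 (Lumen)
The 2 highest are Willow, Verdant.
Highest unsuccessful bid: €97 → clearing price.
Total revenue = 2 × €97 = €194.

Total revenue: €194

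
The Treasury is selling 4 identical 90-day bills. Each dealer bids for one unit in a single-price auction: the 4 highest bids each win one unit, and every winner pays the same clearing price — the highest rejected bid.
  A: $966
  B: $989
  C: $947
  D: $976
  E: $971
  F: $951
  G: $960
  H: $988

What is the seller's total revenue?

Sorting: 989 (B), 988 (H), 976 (D), 971 (E), 966 (A), 960 (G), …
The 4 highest are B, H, D, E.
Highest unsuccessful bid: $966 → clearing price.
Total revenue = 4 × $966 = $3,864.

Total revenue: $3,864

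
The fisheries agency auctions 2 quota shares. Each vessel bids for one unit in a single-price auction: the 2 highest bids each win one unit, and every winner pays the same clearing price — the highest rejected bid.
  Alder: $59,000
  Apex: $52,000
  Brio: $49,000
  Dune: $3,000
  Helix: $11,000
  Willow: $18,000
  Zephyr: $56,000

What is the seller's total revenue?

Ordering the bids: 59,000 (Alder), 56,000 (Zephyr), 52,000 (Apex), 49,000 (Brio), …
The 2 highest are Alder, Zephyr.
Highest unsuccessful bid: $52,000 → clearing price.
Total revenue = 2 × $52,000 = $104,000.

Total revenue: $104,000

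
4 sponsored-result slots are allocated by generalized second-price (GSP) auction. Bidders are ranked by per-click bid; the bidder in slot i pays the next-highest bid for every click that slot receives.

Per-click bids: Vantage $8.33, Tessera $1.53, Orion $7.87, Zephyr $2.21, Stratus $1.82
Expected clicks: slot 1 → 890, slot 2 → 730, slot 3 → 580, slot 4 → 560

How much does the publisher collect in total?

Per-click bids in order: $8.33 (Vantage) > $7.87 (Orion) > $2.21 (Zephyr) > $1.82 (Stratus) > $1.53 (Tessera)
Slot 1: Vantage pays $7.87 × 890 = $7004.30
Slot 2: Orion pays $2.21 × 730 = $1613.30
Slot 3: Zephyr pays $1.82 × 580 = $1055.60
Slot 4: Stratus pays $1.53 × 560 = $856.80
Total = $10530.00

Total revenue: $10530.00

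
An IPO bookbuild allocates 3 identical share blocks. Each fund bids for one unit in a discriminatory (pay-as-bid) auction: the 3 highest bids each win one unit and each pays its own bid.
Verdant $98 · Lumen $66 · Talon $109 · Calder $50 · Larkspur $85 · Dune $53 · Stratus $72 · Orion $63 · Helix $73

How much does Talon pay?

Talon pays $109

Ordering the bids: 109 (Talon), 98 (Verdant), 85 (Larkspur), 73 (Helix), 72 (Stratus), …
Winners (3 units): Talon, Verdant, Larkspur.
Talon wins → own bid $109.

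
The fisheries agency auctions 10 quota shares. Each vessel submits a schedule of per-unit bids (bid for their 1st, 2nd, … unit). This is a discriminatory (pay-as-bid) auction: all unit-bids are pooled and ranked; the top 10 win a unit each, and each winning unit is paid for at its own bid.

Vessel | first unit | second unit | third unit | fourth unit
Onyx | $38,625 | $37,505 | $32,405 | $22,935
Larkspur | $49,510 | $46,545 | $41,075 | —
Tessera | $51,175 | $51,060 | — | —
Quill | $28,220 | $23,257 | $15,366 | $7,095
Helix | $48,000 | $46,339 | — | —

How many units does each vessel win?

Helix 2, Larkspur 3, Onyx 3, Tessera 2

All unit-bids, highest first — top 10: 51,175 (Tessera-1), 51,060 (Tessera-2), 49,510 (Larkspur-1), 48,000 (Helix-1), 46,545 (Larkspur-2), 46,339 (Helix-2), 41,075 (Larkspur-3), 38,625 (Onyx-1), 37,505 (Onyx-2), 32,405 (Onyx-3)
Next rejected bid: $28,220 (not a price — pay-as-bid).
Allocation: Helix 2, Larkspur 3, Onyx 3, Tessera 2.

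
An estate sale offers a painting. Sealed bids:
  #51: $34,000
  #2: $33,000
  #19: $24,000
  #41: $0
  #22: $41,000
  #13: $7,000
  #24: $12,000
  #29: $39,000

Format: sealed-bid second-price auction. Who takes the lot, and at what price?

Sorting bids: 41,000 (#22) > 39,000 (#29) > 34,000 (#51) > 33,000 (#2) > 24,000 (#19) > 12,000 (#24) > …
#22 is highest; pays the second-highest bid, $39,000.

#22 pays $39,000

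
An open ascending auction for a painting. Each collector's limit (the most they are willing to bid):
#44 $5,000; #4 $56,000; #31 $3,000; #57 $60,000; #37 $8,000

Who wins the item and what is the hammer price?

Ascending (English) auction: the price rises until one bidder remains; the winner pays the price at which the last rival dropped out.
Limits ranked: 60,000 (#57) > 56,000 (#4) > 8,000 (#37) > 5,000 (#44) > 3,000 (#31)
Bidding ends when #4 exits at $56,000; #57 takes it.

#57 wins at $56,000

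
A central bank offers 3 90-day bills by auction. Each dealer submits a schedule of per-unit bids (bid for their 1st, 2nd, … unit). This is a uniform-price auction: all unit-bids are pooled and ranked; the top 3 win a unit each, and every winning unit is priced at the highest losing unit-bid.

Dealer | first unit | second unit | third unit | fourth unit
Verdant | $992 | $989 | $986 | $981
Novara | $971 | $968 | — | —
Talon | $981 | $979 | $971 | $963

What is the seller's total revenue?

Total revenue: $2,943

Pooled unit-bids ranked (top 3): 992 (Verdant-1), 989 (Verdant-2), 986 (Verdant-3)
Highest rejected unit-bid = $981.
Allocation: Verdant 3. Every unit priced at $981.
Revenue = 3 × 981 = $2,943.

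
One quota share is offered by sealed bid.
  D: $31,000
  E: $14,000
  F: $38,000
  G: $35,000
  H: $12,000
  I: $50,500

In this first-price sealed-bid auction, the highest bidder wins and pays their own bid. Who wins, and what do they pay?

I pays $50,500

First-price sealed-bid auction: the highest bidder wins and pays their own bid.
Bids ranked: 50,500 (I) > 38,000 (F) > 35,000 (G) > 31,000 (D) > 14,000 (E) > 12,000 (H)
I has the highest bid and pays exactly that: $50,500.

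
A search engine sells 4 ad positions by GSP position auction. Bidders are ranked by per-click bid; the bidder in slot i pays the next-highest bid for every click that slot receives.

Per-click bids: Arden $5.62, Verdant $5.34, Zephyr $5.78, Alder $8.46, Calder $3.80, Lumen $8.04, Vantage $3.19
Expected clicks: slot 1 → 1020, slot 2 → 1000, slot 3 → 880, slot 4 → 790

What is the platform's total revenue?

Total revenue: $23145.00

Ranked by bid: $8.46 (Alder) > $8.04 (Lumen) > $5.78 (Zephyr) > $5.62 (Arden) > $5.34 (Verdant) > …
Slot 1: Alder pays $8.04 × 1020 = $8200.80
Slot 2: Lumen pays $5.78 × 1000 = $5780.00
Slot 3: Zephyr pays $5.62 × 880 = $4945.60
Slot 4: Arden pays $5.34 × 790 = $4218.60
Total = $23145.00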